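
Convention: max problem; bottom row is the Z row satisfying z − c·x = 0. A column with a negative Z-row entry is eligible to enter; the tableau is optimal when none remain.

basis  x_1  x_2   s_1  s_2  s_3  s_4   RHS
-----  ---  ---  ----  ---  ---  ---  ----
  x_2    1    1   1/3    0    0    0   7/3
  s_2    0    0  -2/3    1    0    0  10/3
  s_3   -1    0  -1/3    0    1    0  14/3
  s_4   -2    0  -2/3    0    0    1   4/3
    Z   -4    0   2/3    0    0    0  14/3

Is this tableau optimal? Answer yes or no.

no

The Z-row has a negative entry -4 in column x_1, so it is not optimal.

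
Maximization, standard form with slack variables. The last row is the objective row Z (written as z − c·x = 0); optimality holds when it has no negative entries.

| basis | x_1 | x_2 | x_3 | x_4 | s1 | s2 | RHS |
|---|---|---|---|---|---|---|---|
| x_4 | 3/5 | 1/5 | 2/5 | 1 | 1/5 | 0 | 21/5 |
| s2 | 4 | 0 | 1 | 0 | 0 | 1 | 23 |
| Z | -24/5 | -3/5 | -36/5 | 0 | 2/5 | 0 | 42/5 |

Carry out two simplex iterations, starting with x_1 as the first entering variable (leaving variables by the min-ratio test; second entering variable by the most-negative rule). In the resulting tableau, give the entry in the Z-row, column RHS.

54

Ratio test on column x_1 — row 1: (21/5)/(3/5) = 7; row 2: 23/4 = 23/4. Minimum is 23/4 at row 2 (s2 leaves); pivot element 4.
Divide row 2 by 4; eliminate column x_1 from the other rows.
Second iteration: most negative Z-row entry is -6 in column x_3, so x_3 enters.
Ratio test on column x_3 — row 1: (3/4)/(1/4) = 3; row 2: (23/4)/(1/4) = 23. Minimum is 3 at row 1 (x_4 leaves); pivot element 1/4.
Divide row 1 by 1/4; eliminate column x_3 from the other rows.
After both pivots, the entry at the Z-row, column RHS is 54.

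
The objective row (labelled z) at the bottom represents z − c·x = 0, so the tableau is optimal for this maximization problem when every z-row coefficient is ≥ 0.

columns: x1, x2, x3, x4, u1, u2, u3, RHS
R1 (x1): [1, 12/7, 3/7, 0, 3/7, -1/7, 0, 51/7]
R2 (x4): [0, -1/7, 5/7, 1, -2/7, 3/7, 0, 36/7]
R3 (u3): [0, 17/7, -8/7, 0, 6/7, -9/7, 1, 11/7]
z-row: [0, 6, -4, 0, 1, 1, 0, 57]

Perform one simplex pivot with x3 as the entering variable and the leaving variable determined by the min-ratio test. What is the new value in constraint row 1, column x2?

9/5

Ratio test on column x3 — row 1: (51/7)/(3/7) = 17; row 2: (36/7)/(5/7) = 36/5; row 3: entry -8/7 ≤ 0. Minimum is 36/5 at row 2 (x4 leaves); pivot element 5/7.
Divide row 2 by 5/7; eliminate column x3 from the other rows.
Row 1 update in column x2: 12/7 − (3/7)·(-1/5) = 9/5.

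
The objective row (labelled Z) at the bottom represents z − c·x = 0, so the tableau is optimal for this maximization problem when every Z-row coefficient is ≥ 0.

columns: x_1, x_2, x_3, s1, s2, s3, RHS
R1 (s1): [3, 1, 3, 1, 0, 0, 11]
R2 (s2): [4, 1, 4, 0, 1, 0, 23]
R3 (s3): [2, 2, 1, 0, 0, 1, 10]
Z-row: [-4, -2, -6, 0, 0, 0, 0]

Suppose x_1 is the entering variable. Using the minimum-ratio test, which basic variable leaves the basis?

s1

Column x_1 entries and ratios — s1: 11/3 = 11/3; s2: 23/4 = 23/4; s3: 10/2 = 5.
Smallest ratio is 11/3 in the row of s1, so s1 leaves.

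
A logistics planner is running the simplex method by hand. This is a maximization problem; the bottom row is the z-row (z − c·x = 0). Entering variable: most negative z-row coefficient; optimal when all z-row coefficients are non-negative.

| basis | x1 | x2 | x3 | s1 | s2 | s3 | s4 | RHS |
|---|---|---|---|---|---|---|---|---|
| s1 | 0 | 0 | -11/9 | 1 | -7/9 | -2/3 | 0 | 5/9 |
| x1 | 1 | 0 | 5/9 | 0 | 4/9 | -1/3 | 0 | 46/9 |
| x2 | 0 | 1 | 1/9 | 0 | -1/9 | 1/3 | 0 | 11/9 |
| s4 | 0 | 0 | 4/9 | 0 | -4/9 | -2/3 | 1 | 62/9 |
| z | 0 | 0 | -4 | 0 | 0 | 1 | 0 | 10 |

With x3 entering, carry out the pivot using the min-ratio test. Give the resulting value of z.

234/5

Ratio test on column x3 — row 1: entry -11/9 ≤ 0; row 2: (46/9)/(5/9) = 46/5; row 3: (11/9)/(1/9) = 11; row 4: (62/9)/(4/9) = 31/2. Minimum is 46/5 at row 2 (x1 leaves); pivot element 5/9.
Pivot on row 2; the z-row RHS becomes 10 − (-4)·(46/5) = 234/5.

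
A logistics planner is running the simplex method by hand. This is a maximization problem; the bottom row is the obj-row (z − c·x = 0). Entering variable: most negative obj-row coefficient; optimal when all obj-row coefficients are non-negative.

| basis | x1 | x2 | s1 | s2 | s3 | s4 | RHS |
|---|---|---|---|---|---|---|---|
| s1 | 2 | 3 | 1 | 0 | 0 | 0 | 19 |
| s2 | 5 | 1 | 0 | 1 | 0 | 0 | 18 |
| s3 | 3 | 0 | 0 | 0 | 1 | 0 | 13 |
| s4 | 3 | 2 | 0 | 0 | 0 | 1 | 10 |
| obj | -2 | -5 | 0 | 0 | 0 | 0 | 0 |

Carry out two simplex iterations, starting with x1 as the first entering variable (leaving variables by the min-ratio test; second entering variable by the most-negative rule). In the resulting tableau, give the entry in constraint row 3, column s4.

0

Ratio test on column x1 — row 1: 19/2 = 19/2; row 2: 18/5 = 18/5; row 3: 13/3 = 13/3; row 4: 10/3 = 10/3. Minimum is 10/3 at row 4 (s4 leaves); pivot element 3.
Divide row 4 by 3; eliminate column x1 from the other rows.
Second iteration: most negative obj-row entry is -11/3 in column x2, so x2 enters.
Ratio test on column x2 — row 1: (37/3)/(5/3) = 37/5; row 2: entry -7/3 ≤ 0; row 3: entry -2 ≤ 0; row 4: (10/3)/(2/3) = 5. Minimum is 5 at row 4 (x1 leaves); pivot element 2/3.
Divide row 4 by 2/3; eliminate column x2 from the other rows.
After both pivots, the entry at constraint row 3, column s4 is 0.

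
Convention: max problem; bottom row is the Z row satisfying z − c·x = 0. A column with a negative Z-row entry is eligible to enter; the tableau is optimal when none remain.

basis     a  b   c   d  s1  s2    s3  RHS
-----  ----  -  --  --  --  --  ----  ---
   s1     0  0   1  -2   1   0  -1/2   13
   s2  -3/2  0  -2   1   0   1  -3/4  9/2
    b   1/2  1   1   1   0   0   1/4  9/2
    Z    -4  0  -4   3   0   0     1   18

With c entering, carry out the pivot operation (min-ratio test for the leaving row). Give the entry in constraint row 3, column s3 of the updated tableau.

Ratio test on column c — row 1: 13/1 = 13; row 2: entry -2 ≤ 0; row 3: (9/2)/1 = 9/2. Minimum is 9/2 at row 3 (b leaves); pivot element 1.
Divide row 3 by 1; eliminate column c from the other rows.
In the new row 3, the s3 entry is the old entry divided by the pivot: (1/4)/1 = 1/4.

1/4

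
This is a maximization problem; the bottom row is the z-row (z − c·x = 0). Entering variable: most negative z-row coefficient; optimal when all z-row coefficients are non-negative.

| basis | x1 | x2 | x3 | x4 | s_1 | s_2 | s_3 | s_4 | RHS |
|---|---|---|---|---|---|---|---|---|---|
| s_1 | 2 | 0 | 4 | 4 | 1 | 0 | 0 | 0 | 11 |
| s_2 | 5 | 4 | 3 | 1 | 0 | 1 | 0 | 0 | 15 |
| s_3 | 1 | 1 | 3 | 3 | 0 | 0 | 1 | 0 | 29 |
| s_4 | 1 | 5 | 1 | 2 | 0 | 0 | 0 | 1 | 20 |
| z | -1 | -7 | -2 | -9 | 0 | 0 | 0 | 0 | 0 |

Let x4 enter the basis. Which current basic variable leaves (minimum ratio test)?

s_1

Column x4 entries and ratios — s_1: 11/4 = 11/4; s_2: 15/1 = 15; s_3: 29/3 = 29/3; s_4: 20/2 = 10.
Smallest ratio is 11/4 in the row of s_1, so s_1 leaves.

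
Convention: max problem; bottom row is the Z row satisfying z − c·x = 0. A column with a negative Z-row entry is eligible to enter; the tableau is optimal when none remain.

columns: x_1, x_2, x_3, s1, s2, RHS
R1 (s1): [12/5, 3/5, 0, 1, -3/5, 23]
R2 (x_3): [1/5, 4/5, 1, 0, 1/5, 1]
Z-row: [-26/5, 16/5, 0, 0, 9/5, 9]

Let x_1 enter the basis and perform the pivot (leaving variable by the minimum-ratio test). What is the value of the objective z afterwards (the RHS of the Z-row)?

35

Ratio test on column x_1 — row 1: 23/(12/5) = 115/12; row 2: 1/(1/5) = 5. Minimum is 5 at row 2 (x_3 leaves); pivot element 1/5.
Pivot on row 2; the Z-row RHS becomes 9 − (-26/5)·5 = 35.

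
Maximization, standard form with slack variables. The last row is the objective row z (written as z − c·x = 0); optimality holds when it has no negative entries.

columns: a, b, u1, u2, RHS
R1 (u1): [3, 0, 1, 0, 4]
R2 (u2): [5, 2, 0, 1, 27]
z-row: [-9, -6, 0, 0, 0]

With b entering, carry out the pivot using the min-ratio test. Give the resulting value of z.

81

Ratio test on column b — row 1: entry 0 ≤ 0; row 2: 27/2 = 27/2. Minimum is 27/2 at row 2 (u2 leaves); pivot element 2.
Pivot on row 2; the z-row RHS becomes 0 − (-6)·(27/2) = 81.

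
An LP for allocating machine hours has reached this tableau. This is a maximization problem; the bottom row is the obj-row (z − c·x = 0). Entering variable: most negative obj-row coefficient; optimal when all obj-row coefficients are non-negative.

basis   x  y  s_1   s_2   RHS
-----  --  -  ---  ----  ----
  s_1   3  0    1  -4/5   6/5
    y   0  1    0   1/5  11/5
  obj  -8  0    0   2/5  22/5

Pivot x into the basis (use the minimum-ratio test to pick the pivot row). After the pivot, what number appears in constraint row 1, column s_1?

1/3

Ratio test on column x — row 1: (6/5)/3 = 2/5; row 2: entry 0 ≤ 0. Minimum is 2/5 at row 1 (s_1 leaves); pivot element 3.
Divide row 1 by 3; eliminate column x from the other rows.
In the new row 1, the s_1 entry is the old entry divided by the pivot: 1/3 = 1/3.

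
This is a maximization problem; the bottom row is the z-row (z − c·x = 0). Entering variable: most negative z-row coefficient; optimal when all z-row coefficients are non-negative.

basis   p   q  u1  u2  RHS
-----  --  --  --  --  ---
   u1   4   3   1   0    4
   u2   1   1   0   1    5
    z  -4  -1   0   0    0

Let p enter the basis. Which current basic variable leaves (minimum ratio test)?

u1

Column p entries and ratios — u1: 4/4 = 1; u2: 5/1 = 5.
Smallest ratio is 1 in the row of u1, so u1 leaves.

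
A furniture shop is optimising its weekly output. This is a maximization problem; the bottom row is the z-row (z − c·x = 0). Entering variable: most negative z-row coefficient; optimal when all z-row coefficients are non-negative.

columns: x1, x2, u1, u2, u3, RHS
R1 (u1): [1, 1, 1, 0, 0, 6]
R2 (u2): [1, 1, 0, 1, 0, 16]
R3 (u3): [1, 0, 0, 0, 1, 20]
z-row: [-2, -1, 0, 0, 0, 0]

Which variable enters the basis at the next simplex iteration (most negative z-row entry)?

x1

Negative z-row entries: x1: -2, x2: -1.
The most negative is -2 in column x1, so x1 enters.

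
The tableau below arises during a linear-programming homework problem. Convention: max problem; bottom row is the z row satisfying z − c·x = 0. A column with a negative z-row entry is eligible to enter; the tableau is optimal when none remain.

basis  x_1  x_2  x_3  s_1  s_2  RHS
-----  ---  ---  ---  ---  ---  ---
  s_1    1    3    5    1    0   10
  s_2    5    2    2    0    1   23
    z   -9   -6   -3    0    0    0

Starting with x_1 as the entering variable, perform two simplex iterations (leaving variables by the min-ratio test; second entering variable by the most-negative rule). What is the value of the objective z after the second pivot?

Ratio test on column x_1 — row 1: 10/1 = 10; row 2: 23/5 = 23/5. Minimum is 23/5 at row 2 (s_2 leaves); pivot element 5.
Pivot on row 2; the z-row RHS becomes 0 − (-9)·(23/5) = 207/5.
Next entering variable (most negative z-row entry -12/5): x_2.
Ratio test on column x_2 — row 1: (27/5)/(13/5) = 27/13; row 2: (23/5)/(2/5) = 23/2. Minimum is 27/13 at row 1 (s_1 leaves); pivot element 13/5.
After the second pivot the z-row RHS is 207/5 − (-12/5)·(27/13) = 603/13.

603/13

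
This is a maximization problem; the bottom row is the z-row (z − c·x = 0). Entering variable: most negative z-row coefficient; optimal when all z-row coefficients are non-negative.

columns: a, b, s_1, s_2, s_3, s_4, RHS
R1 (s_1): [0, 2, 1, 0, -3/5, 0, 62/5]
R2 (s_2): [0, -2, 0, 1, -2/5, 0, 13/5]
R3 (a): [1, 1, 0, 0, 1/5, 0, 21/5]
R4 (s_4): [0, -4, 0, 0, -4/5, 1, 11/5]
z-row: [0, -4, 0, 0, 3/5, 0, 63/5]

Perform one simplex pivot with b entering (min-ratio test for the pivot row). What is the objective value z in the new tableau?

147/5

Ratio test on column b — row 1: (62/5)/2 = 31/5; row 2: entry -2 ≤ 0; row 3: (21/5)/1 = 21/5; row 4: entry -4 ≤ 0. Minimum is 21/5 at row 3 (a leaves); pivot element 1.
Pivot on row 3; the z-row RHS becomes 63/5 − (-4)·(21/5) = 147/5.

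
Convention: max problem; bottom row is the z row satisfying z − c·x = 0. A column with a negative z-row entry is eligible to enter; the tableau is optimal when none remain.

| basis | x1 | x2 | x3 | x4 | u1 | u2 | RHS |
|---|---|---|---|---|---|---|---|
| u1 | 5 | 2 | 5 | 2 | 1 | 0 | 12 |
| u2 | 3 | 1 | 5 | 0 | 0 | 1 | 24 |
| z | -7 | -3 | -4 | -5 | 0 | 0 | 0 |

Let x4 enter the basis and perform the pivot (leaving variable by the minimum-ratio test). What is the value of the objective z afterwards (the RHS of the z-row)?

Ratio test on column x4 — row 1: 12/2 = 6; row 2: entry 0 ≤ 0. Minimum is 6 at row 1 (u1 leaves); pivot element 2.
Pivot on row 1; the z-row RHS becomes 0 − (-5)·6 = 30.

30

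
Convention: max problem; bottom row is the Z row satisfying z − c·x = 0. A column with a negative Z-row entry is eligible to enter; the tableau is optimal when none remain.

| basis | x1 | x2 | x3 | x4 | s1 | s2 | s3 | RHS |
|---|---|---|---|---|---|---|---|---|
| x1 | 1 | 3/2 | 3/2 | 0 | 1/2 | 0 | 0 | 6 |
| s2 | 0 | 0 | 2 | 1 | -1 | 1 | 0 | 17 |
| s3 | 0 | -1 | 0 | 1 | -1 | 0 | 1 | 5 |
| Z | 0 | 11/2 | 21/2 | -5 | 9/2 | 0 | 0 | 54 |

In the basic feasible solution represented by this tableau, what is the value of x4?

x4 is not in the basis, so in the current basic feasible solution x4 = 0.

0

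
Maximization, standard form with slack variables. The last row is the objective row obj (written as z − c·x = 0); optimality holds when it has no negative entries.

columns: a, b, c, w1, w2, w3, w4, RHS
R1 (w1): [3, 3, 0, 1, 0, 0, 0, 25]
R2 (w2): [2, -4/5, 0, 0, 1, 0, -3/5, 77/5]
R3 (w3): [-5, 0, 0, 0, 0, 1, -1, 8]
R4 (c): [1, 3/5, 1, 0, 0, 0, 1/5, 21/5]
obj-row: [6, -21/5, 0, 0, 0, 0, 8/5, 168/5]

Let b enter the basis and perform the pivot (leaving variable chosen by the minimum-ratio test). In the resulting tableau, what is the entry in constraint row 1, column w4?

Ratio test on column b — row 1: 25/3 = 25/3; row 2: entry -4/5 ≤ 0; row 3: entry 0 ≤ 0; row 4: (21/5)/(3/5) = 7. Minimum is 7 at row 4 (c leaves); pivot element 3/5.
Divide row 4 by 3/5; eliminate column b from the other rows.
Row 1 update in column w4: 0 − 3·(1/3) = -1.

-1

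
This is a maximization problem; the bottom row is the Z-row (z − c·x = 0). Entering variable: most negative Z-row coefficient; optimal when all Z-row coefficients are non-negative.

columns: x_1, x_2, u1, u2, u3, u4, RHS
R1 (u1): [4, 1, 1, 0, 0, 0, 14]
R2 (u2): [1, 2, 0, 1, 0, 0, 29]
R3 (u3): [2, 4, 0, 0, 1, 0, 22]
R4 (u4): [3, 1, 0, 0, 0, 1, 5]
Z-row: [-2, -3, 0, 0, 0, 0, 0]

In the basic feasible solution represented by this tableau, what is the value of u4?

u4 is basic (row 4); its value is the RHS of that row, 5.

5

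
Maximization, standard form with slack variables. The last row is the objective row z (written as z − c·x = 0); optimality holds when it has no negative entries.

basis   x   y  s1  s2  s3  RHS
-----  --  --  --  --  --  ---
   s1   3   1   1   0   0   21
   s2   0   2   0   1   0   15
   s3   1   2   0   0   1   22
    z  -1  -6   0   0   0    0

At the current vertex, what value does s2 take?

s2 is basic (row 2); its value is the RHS of that row, 15.

15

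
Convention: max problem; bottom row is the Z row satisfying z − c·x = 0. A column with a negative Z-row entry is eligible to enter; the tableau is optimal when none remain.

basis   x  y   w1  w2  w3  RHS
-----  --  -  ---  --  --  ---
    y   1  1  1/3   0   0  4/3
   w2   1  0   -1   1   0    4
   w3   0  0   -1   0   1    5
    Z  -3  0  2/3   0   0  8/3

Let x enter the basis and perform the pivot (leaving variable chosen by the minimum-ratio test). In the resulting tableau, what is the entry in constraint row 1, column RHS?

4/3

Ratio test on column x — row 1: (4/3)/1 = 4/3; row 2: 4/1 = 4; row 3: entry 0 ≤ 0. Minimum is 4/3 at row 1 (y leaves); pivot element 1.
Divide row 1 by 1; eliminate column x from the other rows.
In the new row 1, the RHS entry is the old entry divided by the pivot: (4/3)/1 = 4/3.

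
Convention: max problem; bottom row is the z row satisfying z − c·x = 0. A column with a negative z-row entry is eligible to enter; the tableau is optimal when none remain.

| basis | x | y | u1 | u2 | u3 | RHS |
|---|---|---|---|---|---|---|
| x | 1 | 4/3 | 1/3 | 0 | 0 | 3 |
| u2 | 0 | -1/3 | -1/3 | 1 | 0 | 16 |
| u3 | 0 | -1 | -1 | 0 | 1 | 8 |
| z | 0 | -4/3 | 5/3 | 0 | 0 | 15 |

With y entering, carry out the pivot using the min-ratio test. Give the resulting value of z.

Ratio test on column y — row 1: 3/(4/3) = 9/4; row 2: entry -1/3 ≤ 0; row 3: entry -1 ≤ 0. Minimum is 9/4 at row 1 (x leaves); pivot element 4/3.
Pivot on row 1; the z-row RHS becomes 15 − (-4/3)·(9/4) = 18.

18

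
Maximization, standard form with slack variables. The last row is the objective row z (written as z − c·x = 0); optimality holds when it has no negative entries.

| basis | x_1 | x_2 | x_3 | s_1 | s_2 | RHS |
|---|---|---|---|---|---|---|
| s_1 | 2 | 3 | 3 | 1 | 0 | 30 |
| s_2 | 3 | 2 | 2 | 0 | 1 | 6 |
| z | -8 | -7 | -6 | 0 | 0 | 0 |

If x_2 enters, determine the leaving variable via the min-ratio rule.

s_2

Column x_2 entries and ratios — s_1: 30/3 = 10; s_2: 6/2 = 3.
Smallest ratio is 3 in the row of s_2, so s_2 leaves.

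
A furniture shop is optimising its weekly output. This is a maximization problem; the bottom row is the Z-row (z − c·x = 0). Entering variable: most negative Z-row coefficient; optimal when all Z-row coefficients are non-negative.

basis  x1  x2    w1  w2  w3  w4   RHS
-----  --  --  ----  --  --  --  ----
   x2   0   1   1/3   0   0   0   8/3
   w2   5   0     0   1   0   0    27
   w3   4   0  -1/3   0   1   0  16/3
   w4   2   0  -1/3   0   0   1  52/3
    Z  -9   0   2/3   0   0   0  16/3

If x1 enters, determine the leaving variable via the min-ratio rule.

Column x1 entries and ratios — x2: 0 ≤ 0, skip; w2: 27/5 = 27/5; w3: (16/3)/4 = 4/3; w4: (52/3)/2 = 26/3.
Smallest ratio is 4/3 in the row of w3, so w3 leaves.

w3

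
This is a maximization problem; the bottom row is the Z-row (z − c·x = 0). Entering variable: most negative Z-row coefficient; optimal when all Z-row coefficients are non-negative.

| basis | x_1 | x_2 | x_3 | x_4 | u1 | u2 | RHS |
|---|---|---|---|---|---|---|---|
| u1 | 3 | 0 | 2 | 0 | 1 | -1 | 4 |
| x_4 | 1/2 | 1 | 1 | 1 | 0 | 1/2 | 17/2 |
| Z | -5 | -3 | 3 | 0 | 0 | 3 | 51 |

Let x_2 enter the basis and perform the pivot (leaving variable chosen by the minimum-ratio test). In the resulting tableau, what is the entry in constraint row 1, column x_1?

3

Ratio test on column x_2 — row 1: entry 0 ≤ 0; row 2: (17/2)/1 = 17/2. Minimum is 17/2 at row 2 (x_4 leaves); pivot element 1.
Divide row 2 by 1; eliminate column x_2 from the other rows.
Row 1 update in column x_1: 3 − 0·(1/2) = 3.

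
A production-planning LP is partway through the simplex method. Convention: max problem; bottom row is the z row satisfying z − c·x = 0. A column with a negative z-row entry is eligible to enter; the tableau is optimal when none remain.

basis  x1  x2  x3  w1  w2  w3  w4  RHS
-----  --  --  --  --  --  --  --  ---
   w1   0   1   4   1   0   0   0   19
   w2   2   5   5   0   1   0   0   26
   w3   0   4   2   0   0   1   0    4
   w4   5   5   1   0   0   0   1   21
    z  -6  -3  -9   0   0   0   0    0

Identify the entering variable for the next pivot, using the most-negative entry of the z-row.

x3

Negative z-row entries: x1: -6, x2: -3, x3: -9.
The most negative is -9 in column x3, so x3 enters.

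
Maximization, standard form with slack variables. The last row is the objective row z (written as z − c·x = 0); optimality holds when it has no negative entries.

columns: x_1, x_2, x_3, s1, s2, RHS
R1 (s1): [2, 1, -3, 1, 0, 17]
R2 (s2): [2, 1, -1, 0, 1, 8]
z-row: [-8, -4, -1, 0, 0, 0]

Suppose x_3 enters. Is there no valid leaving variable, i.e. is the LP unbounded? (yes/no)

Every constraint-row entry in column x_3 is ≤ 0, so increasing x_3 is unbounded.

yes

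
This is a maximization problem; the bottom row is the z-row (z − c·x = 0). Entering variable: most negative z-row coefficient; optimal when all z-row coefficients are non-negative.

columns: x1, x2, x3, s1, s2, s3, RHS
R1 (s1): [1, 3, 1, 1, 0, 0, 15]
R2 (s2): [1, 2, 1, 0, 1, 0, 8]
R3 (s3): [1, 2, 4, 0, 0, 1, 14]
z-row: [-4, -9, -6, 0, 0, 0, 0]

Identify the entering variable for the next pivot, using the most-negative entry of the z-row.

x2

Negative z-row entries: x1: -4, x2: -9, x3: -6.
The most negative is -9 in column x2, so x2 enters.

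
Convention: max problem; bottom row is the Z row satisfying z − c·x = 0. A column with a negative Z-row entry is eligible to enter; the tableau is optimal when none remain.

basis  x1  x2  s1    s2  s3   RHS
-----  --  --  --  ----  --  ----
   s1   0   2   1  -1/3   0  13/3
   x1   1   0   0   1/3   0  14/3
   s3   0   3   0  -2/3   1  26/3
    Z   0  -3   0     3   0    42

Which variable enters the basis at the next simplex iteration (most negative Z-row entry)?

Negative Z-row entries: x2: -3.
The most negative is -3 in column x2, so x2 enters.

x2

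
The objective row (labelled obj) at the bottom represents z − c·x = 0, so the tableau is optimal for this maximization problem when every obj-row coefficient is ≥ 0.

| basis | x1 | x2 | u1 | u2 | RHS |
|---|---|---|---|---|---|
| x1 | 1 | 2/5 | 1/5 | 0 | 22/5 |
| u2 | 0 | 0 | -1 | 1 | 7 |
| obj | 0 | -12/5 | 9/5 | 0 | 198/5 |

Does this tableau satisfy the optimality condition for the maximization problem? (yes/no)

no

The obj-row has a negative entry -12/5 in column x2, so it is not optimal.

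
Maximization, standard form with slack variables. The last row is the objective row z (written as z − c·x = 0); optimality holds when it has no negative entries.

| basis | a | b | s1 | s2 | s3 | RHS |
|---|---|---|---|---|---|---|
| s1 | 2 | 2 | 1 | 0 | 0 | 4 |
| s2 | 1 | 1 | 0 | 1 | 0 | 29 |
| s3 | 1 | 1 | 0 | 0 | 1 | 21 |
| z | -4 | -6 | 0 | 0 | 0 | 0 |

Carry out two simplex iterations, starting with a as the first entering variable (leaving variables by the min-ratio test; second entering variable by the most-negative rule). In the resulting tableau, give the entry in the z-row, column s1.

3

Ratio test on column a — row 1: 4/2 = 2; row 2: 29/1 = 29; row 3: 21/1 = 21. Minimum is 2 at row 1 (s1 leaves); pivot element 2.
Divide row 1 by 2; eliminate column a from the other rows.
Second iteration: most negative z-row entry is -2 in column b, so b enters.
Ratio test on column b — row 1: 2/1 = 2; row 2: entry 0 ≤ 0; row 3: entry 0 ≤ 0. Minimum is 2 at row 1 (a leaves); pivot element 1.
Divide row 1 by 1; eliminate column b from the other rows.
After both pivots, the entry at the z-row, column s1 is 3.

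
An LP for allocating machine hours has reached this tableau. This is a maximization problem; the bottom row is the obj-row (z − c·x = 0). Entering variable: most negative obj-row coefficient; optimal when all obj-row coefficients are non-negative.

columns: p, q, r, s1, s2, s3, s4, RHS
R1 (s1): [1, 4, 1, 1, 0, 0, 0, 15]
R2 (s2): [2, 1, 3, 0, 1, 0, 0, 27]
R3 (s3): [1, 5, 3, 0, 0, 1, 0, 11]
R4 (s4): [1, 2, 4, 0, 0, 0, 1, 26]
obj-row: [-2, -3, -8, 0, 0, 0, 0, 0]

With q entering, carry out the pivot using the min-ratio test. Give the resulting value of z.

Ratio test on column q — row 1: 15/4 = 15/4; row 2: 27/1 = 27; row 3: 11/5 = 11/5; row 4: 26/2 = 13. Minimum is 11/5 at row 3 (s3 leaves); pivot element 5.
Pivot on row 3; the obj-row RHS becomes 0 − (-3)·(11/5) = 33/5.

33/5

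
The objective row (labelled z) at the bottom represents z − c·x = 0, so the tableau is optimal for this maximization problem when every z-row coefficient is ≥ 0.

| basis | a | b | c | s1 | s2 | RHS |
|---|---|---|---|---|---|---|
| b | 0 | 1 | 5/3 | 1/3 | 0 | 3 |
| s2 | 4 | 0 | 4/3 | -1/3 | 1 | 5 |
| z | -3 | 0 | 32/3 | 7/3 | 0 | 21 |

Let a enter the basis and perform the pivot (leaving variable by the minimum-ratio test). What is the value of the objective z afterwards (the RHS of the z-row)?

99/4

Ratio test on column a — row 1: entry 0 ≤ 0; row 2: 5/4 = 5/4. Minimum is 5/4 at row 2 (s2 leaves); pivot element 4.
Pivot on row 2; the z-row RHS becomes 21 − (-3)·(5/4) = 99/4.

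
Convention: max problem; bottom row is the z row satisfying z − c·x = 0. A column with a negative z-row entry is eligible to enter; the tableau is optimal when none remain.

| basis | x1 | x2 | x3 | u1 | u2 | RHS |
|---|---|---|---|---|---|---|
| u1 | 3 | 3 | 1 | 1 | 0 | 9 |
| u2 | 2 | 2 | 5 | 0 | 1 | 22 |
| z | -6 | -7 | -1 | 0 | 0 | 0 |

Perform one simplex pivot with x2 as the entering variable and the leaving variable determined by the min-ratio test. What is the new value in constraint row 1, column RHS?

3

Ratio test on column x2 — row 1: 9/3 = 3; row 2: 22/2 = 11. Minimum is 3 at row 1 (u1 leaves); pivot element 3.
Divide row 1 by 3; eliminate column x2 from the other rows.
In the new row 1, the RHS entry is the old entry divided by the pivot: 9/3 = 3.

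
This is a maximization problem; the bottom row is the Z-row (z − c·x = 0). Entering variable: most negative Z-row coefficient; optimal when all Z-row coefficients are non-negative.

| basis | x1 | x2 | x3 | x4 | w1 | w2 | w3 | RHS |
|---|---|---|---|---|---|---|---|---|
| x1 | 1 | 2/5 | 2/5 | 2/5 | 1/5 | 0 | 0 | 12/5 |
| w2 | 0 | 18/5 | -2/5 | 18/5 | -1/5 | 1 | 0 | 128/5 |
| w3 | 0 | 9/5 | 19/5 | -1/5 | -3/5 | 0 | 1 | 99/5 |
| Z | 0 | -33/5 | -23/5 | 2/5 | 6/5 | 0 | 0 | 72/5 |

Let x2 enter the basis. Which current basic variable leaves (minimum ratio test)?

Column x2 entries and ratios — x1: (12/5)/(2/5) = 6; w2: (128/5)/(18/5) = 64/9; w3: (99/5)/(9/5) = 11.
Smallest ratio is 6 in the row of x1, so x1 leaves.

x1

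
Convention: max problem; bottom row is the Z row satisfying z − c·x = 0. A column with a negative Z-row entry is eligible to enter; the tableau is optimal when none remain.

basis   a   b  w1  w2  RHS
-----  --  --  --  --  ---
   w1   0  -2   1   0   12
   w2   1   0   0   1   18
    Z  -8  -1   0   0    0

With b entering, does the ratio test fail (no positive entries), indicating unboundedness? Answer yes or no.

yes

Every constraint-row entry in column b is ≤ 0, so increasing b is unbounded.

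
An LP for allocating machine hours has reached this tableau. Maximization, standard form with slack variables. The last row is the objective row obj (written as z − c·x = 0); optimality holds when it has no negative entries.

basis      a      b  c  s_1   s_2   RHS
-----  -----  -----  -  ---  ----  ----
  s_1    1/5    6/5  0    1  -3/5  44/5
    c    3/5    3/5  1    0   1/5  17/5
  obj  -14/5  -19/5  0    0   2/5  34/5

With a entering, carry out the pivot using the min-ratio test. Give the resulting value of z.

Ratio test on column a — row 1: (44/5)/(1/5) = 44; row 2: (17/5)/(3/5) = 17/3. Minimum is 17/3 at row 2 (c leaves); pivot element 3/5.
Pivot on row 2; the obj-row RHS becomes 34/5 − (-14/5)·(17/3) = 68/3.

68/3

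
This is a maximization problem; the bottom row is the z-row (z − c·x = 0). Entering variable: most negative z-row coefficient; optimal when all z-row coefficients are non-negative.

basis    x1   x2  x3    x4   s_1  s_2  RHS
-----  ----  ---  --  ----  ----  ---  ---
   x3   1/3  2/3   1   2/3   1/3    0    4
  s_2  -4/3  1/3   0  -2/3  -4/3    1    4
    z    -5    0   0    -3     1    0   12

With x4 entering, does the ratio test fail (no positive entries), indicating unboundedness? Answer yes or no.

Column x4 has positive entries in row(s) 1, so the ratio test bounds it — not unbounded.

no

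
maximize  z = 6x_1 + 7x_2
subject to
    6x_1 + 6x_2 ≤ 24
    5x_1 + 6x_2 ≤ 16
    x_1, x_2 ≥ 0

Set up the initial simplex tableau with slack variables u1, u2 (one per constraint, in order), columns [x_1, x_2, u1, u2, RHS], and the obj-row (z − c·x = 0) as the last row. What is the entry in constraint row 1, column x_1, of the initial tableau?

Constraint 1 has coefficient 6 on x_1.

6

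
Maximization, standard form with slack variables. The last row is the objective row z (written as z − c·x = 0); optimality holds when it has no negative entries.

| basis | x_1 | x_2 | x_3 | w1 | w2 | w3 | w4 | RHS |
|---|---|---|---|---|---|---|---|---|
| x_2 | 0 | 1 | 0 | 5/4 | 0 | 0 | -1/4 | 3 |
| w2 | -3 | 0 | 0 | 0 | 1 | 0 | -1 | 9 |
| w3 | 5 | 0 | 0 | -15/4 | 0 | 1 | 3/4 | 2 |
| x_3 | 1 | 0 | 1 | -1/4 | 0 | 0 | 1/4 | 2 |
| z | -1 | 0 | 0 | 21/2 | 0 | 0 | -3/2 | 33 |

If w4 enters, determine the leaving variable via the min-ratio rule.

Column w4 entries and ratios — x_2: -1/4 ≤ 0, skip; w2: -1 ≤ 0, skip; w3: 2/(3/4) = 8/3; x_3: 2/(1/4) = 8.
Smallest ratio is 8/3 in the row of w3, so w3 leaves.

w3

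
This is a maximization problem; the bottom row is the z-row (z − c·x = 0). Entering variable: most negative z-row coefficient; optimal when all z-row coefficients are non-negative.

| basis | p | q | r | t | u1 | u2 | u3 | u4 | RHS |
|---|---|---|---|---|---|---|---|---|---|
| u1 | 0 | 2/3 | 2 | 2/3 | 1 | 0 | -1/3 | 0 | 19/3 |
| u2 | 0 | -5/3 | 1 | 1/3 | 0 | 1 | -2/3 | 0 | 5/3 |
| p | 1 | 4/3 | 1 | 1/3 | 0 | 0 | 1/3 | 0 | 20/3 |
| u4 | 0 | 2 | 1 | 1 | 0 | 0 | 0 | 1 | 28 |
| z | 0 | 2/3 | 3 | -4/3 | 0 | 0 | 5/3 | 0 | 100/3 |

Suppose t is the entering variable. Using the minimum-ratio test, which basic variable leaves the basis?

Column t entries and ratios — u1: (19/3)/(2/3) = 19/2; u2: (5/3)/(1/3) = 5; p: (20/3)/(1/3) = 20; u4: 28/1 = 28.
Smallest ratio is 5 in the row of u2, so u2 leaves.

u2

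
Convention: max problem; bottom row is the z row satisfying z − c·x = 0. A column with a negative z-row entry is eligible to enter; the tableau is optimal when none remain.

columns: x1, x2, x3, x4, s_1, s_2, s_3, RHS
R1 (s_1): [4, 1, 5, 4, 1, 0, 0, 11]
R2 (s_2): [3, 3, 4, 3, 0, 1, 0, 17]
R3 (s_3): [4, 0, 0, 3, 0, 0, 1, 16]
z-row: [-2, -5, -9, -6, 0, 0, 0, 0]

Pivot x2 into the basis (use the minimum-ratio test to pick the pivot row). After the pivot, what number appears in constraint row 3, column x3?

Ratio test on column x2 — row 1: 11/1 = 11; row 2: 17/3 = 17/3; row 3: entry 0 ≤ 0. Minimum is 17/3 at row 2 (s_2 leaves); pivot element 3.
Divide row 2 by 3; eliminate column x2 from the other rows.
Row 3 update in column x3: 0 − 0·(4/3) = 0.

0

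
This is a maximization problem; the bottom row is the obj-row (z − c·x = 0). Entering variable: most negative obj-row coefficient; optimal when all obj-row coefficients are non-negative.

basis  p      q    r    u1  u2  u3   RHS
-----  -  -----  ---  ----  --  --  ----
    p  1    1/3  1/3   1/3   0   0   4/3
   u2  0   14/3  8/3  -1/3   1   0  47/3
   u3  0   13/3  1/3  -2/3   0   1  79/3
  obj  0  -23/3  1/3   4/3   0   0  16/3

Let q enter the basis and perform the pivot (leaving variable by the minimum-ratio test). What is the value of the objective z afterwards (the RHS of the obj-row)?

435/14

Ratio test on column q — row 1: (4/3)/(1/3) = 4; row 2: (47/3)/(14/3) = 47/14; row 3: (79/3)/(13/3) = 79/13. Minimum is 47/14 at row 2 (u2 leaves); pivot element 14/3.
Pivot on row 2; the obj-row RHS becomes 16/3 − (-23/3)·(47/14) = 435/14.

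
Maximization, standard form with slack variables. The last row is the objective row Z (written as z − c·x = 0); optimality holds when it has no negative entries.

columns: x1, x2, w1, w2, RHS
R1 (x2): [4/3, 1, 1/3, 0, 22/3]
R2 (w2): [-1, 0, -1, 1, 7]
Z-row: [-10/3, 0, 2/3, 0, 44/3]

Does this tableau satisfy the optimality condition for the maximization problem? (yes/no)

no

The Z-row has a negative entry -10/3 in column x1, so it is not optimal.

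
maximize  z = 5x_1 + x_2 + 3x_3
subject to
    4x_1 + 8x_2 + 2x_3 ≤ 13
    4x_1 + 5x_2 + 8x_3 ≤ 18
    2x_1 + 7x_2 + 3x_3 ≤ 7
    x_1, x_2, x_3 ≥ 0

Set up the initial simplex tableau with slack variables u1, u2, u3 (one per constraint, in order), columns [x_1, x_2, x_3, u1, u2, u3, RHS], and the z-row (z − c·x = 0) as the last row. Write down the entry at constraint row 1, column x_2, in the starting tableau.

8

Constraint 1 has coefficient 8 on x_2.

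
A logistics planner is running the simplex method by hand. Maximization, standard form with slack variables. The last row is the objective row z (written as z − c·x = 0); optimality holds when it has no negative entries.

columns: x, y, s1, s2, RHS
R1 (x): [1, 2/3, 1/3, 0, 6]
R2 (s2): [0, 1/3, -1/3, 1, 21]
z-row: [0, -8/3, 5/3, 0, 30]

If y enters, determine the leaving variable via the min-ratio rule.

x

Column y entries and ratios — x: 6/(2/3) = 9; s2: 21/(1/3) = 63.
Smallest ratio is 9 in the row of x, so x leaves.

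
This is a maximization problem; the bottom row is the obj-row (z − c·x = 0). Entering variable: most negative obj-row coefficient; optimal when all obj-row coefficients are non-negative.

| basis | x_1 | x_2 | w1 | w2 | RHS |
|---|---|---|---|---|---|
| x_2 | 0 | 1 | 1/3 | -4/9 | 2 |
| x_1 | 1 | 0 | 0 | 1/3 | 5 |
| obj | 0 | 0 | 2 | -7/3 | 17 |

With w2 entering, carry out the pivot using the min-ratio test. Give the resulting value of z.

Ratio test on column w2 — row 1: entry -4/9 ≤ 0; row 2: 5/(1/3) = 15. Minimum is 15 at row 2 (x_1 leaves); pivot element 1/3.
Pivot on row 2; the obj-row RHS becomes 17 − (-7/3)·15 = 52.

52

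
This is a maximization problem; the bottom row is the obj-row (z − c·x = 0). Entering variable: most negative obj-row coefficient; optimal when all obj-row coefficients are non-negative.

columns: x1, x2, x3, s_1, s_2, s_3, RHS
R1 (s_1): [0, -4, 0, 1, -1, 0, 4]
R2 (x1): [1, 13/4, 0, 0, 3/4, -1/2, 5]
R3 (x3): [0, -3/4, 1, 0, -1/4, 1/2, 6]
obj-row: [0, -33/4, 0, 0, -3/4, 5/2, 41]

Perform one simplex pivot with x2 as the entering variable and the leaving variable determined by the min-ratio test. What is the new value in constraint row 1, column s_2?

-1/13

Ratio test on column x2 — row 1: entry -4 ≤ 0; row 2: 5/(13/4) = 20/13; row 3: entry -3/4 ≤ 0. Minimum is 20/13 at row 2 (x1 leaves); pivot element 13/4.
Divide row 2 by 13/4; eliminate column x2 from the other rows.
Row 1 update in column s_2: -1 − (-4)·(3/13) = -1/13.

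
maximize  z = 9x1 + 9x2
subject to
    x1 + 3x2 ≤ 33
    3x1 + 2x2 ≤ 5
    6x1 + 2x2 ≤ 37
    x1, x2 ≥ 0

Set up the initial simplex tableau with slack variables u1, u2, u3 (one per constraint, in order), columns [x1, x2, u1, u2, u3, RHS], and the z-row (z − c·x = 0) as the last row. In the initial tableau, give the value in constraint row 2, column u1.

0

Slack u1 belongs to constraint 1; its column is the unit vector e_1, so the entry in row 2 is 0.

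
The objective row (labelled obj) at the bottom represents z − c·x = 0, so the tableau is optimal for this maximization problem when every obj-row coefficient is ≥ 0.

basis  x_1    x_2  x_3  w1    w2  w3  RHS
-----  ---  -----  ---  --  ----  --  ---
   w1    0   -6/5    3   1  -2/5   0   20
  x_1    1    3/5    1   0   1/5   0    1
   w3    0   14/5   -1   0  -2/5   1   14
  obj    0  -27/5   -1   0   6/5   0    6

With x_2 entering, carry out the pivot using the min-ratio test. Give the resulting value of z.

15

Ratio test on column x_2 — row 1: entry -6/5 ≤ 0; row 2: 1/(3/5) = 5/3; row 3: 14/(14/5) = 5. Minimum is 5/3 at row 2 (x_1 leaves); pivot element 3/5.
Pivot on row 2; the obj-row RHS becomes 6 − (-27/5)·(5/3) = 15.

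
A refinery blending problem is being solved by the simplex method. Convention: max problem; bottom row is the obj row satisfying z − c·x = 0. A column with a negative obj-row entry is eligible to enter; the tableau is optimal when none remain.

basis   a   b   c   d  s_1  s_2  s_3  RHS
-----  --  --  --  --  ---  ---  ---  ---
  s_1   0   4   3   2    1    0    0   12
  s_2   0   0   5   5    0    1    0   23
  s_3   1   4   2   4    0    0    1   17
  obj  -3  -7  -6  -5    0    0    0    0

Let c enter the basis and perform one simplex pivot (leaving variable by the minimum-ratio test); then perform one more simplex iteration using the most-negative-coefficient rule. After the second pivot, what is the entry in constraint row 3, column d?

8/3

Ratio test on column c — row 1: 12/3 = 4; row 2: 23/5 = 23/5; row 3: 17/2 = 17/2. Minimum is 4 at row 1 (s_1 leaves); pivot element 3.
Divide row 1 by 3; eliminate column c from the other rows.
Second iteration: most negative obj-row entry is -3 in column a, so a enters.
Ratio test on column a — row 1: entry 0 ≤ 0; row 2: entry 0 ≤ 0; row 3: 9/1 = 9. Minimum is 9 at row 3 (s_3 leaves); pivot element 1.
Divide row 3 by 1; eliminate column a from the other rows.
After both pivots, the entry at constraint row 3, column d is 8/3.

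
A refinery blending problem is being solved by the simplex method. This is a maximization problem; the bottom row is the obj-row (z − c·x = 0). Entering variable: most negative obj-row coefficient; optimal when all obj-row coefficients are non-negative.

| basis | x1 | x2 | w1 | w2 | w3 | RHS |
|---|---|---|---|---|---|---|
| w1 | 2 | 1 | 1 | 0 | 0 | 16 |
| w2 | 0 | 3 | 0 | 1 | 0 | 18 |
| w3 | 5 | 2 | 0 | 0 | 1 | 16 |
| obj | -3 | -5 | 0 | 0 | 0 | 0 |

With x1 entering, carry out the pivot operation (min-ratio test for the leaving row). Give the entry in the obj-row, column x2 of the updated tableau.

-19/5

Ratio test on column x1 — row 1: 16/2 = 8; row 2: entry 0 ≤ 0; row 3: 16/5 = 16/5. Minimum is 16/5 at row 3 (w3 leaves); pivot element 5.
Divide row 3 by 5; eliminate column x1 from the other rows.
obj-row update in column x2: -5 − (-3)·(2/5) = -19/5.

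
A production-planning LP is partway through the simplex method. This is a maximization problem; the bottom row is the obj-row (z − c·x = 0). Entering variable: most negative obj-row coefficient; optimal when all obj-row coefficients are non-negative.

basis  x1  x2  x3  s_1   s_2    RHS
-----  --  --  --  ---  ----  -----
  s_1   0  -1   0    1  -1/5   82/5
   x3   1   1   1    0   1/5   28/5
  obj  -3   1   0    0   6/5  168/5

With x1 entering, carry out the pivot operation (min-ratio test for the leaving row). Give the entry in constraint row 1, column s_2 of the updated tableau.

-1/5

Ratio test on column x1 — row 1: entry 0 ≤ 0; row 2: (28/5)/1 = 28/5. Minimum is 28/5 at row 2 (x3 leaves); pivot element 1.
Divide row 2 by 1; eliminate column x1 from the other rows.
Row 1 update in column s_2: -1/5 − 0·(1/5) = -1/5.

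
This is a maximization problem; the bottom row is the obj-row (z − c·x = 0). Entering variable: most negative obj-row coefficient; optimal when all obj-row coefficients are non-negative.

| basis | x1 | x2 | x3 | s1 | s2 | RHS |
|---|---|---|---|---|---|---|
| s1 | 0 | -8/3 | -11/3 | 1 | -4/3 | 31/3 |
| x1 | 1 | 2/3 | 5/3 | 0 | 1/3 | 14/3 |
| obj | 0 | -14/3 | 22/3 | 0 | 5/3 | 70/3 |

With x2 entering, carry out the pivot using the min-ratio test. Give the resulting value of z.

Ratio test on column x2 — row 1: entry -8/3 ≤ 0; row 2: (14/3)/(2/3) = 7. Minimum is 7 at row 2 (x1 leaves); pivot element 2/3.
Pivot on row 2; the obj-row RHS becomes 70/3 − (-14/3)·7 = 56.

56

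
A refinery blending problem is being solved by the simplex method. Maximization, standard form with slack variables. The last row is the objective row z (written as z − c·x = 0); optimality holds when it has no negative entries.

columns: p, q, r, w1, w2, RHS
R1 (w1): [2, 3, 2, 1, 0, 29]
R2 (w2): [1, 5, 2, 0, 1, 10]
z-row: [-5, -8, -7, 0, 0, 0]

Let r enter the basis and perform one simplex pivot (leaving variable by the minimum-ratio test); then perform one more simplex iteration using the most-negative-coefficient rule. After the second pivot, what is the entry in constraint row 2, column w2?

Ratio test on column r — row 1: 29/2 = 29/2; row 2: 10/2 = 5. Minimum is 5 at row 2 (w2 leaves); pivot element 2.
Divide row 2 by 2; eliminate column r from the other rows.
Second iteration: most negative z-row entry is -3/2 in column p, so p enters.
Ratio test on column p — row 1: 19/1 = 19; row 2: 5/(1/2) = 10. Minimum is 10 at row 2 (r leaves); pivot element 1/2.
Divide row 2 by 1/2; eliminate column p from the other rows.
After both pivots, the entry at constraint row 2, column w2 is 1.

1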